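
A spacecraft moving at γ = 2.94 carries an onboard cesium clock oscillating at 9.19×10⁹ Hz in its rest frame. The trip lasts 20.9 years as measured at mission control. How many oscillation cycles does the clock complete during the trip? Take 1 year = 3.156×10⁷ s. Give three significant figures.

γ = 2.94
The oscillator's own cycle count is N = f × τ where τ is the proper time aboard the spacecraft. τ = Δt/γ = 20.9/2.940 = 7.109 years = 2.244×10⁸ s.
N = 9.19×10⁹ × 2.244×10⁸ = 2.062×10¹⁸.

N = 2.06×10¹⁸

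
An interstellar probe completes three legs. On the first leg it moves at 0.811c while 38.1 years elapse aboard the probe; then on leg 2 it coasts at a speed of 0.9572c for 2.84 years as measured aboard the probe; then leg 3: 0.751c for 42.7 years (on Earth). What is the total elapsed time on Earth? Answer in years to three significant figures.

Leg 1: γ = 1/√(1 − 0.811²) = 1/√0.3423 = 1.709; Δt_1 = 1.709 × 38.1 = 65.12 years.
Leg 2: γ = 1/√(1 − 0.9572²) = 1/√0.08377 = 3.455; Δt_2 = 3.455 × 2.84 = 9.812 years.
Leg 3: 42.7 years is already measured on Earth.
Total: 65.12 + 9.812 + 42.70 years.

Δt = 118 years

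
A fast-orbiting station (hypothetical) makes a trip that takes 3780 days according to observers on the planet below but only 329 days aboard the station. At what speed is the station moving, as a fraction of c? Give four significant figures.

The proper time is measured aboard the station (both events occur at the station's location); Δt is measured on the planet below. γ = Δt/τ = 3780/329 = 11.49.
β = √(1 − 1/γ²) = √(1 − 0.007575) = √0.9924

v = 0.9962c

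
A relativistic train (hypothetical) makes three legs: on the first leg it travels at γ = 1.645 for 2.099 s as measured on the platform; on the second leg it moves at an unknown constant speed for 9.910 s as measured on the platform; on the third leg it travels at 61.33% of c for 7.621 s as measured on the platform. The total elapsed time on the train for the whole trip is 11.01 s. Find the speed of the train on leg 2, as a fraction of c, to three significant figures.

β = 0.927

Leg 1: γ = 1.645; τ_1 = 2.099/1.645 = 1.276 s.
Leg 2: speed unknown; τ_2 = 9.910/γ_2.
Leg 3: β = 0.6133; γ = 1/√(1 − 0.6133²) = 1/√0.6239 = 1.266; τ_3 = 7.621/1.266 = 6.019 s.
Total proper time: 1.276 + τ_2 + 6.019 = 11.01, so τ_2 = 11.01 − 7.295 = 3.715 s.
γ_2 = 9.910/3.715 = 2.668; β = √(1 − 1/γ²) = √0.8595.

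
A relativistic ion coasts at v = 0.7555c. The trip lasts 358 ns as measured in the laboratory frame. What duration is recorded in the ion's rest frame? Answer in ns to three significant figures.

τ = 235 ns

γ = 1/√(1 − 0.7555²) = 1/√0.4292 = 1.526
The interval measured in the laboratory frame is the dilated one; the clock in the ion's rest frame measures the proper time τ = Δt/γ = 358/1.526 ns.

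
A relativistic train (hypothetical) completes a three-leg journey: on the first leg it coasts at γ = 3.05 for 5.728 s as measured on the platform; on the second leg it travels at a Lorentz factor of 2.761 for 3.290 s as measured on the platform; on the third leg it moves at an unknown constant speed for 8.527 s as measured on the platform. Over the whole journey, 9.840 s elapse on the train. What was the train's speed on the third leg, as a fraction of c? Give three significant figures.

Leg 1: γ = 3.05; τ_1 = 5.728/3.050 = 1.878 s.
Leg 2: γ = 2.761; τ_2 = 3.290/2.761 = 1.192 s.
Leg 3: speed unknown; τ_3 = 8.527/γ_3.
Total proper time: 1.878 + 1.192 + τ_3 = 9.840, so τ_3 = 9.840 − 3.070 = 6.770 s.
γ_3 = 8.527/6.770 = 1.259; β = √(1 − 1/γ²) = √0.3696.

β = 0.608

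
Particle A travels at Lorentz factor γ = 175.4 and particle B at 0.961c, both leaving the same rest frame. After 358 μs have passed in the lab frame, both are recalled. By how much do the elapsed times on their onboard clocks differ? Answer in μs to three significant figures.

A: γ = 175.4; τ_A = 358/175.4 = 2.041 μs.
B: γ = 1/√(1 − 0.961²) = 1/√0.07648 = 3.616; τ_B = 358/3.616 = 99.00 μs.

|τ_A − τ_B| = 97.0 μs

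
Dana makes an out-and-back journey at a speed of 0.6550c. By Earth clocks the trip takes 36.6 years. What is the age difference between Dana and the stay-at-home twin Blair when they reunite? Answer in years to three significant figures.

Δt − τ = 8.94 years

γ = 1/√(1 − 0.6550²) = 1/√0.5710 = 1.323
Dana's elapsed proper time: τ = 36.6/1.323 = 27.66 years.
Age gap = Δt − τ = 36.6 − 27.66 years.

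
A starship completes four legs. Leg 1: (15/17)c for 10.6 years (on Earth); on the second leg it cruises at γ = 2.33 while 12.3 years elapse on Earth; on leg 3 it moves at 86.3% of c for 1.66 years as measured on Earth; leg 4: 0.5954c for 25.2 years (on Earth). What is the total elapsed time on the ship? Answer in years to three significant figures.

Leg 1: γ = 1/√(1 − (15/17)²) = 17/8 = 2.125; τ_1 = 10.6/2.125 = 4.988 years.
Leg 2: γ = 2.33; τ_2 = 12.3/2.330 = 5.279 years.
Leg 3: β = 0.863; γ = 1/√(1 − 0.863²) = 1/√0.2552 = 1.979; τ_3 = 1.66/1.979 = 0.8386 years.
Leg 4: γ = 1/√(1 − 0.5954²) = 1/√0.6455 = 1.245; τ_4 = 25.2/1.245 = 20.25 years.
Total: 4.988 + 5.279 + 0.8386 + 20.25 years.

τ = 31.4 years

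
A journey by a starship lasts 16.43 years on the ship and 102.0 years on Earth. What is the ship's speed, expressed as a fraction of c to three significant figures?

The proper time is measured on the ship (both events occur at the ship's location); Δt is measured on Earth. γ = Δt/τ = 102.0/16.43 = 6.208.
β = √(1 − 1/γ²) = √(1 − 0.02595) = √0.9741

β = 0.987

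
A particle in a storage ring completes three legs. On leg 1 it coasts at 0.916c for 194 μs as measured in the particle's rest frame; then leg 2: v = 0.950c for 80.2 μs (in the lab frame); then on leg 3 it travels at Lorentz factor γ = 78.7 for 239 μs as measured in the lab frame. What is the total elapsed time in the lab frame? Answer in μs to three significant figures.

Δt = 803 μs

Leg 1: γ = 1/√(1 − 0.916²) = 1/√0.1609 = 2.493; Δt_1 = 2.493 × 194 = 483.6 μs.
Leg 2: 80.2 μs is already measured in the lab frame.
Leg 3: 239 μs is already measured in the lab frame.
Total: 483.6 + 80.20 + 239.0 μs.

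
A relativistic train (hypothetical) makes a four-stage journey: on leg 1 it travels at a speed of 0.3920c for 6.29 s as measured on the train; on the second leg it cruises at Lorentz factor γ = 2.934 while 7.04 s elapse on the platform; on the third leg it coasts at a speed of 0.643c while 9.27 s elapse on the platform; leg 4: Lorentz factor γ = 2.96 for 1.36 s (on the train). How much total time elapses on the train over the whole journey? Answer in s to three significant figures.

τ = 17.1 s

Leg 1: 6.29 s is already measured on the train.
Leg 2: γ = 2.934; τ_2 = 7.04/2.934 = 2.399 s.
Leg 3: γ = 1/√(1 − 0.643²) = 1/√0.5866 = 1.306; τ_3 = 9.27/1.306 = 7.100 s.
Leg 4: 1.36 s is already measured on the train.
Total: 6.290 + 2.399 + 7.100 + 1.360 s.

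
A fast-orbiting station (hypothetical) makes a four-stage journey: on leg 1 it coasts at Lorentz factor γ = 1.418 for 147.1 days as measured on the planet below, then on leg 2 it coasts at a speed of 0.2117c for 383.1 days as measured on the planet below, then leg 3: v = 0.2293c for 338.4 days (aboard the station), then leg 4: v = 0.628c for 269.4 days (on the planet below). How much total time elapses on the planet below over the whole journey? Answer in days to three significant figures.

Leg 1: 147.1 days is already measured on the planet below.
Leg 2: 383.1 days is already measured on the planet below.
Leg 3: γ = 1/√(1 − 0.2293²) = 1/√0.9474 = 1.027; Δt_3 = 1.027 × 338.4 = 347.7 days.
Leg 4: 269.4 days is already measured on the planet below.
Total: 147.1 + 383.1 + 347.7 + 269.4 days.

Δt = 1150 days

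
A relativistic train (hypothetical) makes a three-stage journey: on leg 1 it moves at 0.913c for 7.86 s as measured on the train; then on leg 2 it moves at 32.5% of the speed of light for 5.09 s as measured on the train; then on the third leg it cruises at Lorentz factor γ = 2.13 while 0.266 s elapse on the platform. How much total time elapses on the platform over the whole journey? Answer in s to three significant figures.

Leg 1: γ = 1/√(1 − 0.913²) = 1/√0.1664 = 2.451; Δt_1 = 2.451 × 7.86 = 19.27 s.
Leg 2: β = 0.325; γ = 1/√(1 − 0.325²) = 1/√0.8944 = 1.057; Δt_2 = 1.057 × 5.09 = 5.382 s.
Leg 3: 0.266 s is already measured on the platform.
Total: 19.27 + 5.382 + 0.2660 s.

Δt = 24.9 s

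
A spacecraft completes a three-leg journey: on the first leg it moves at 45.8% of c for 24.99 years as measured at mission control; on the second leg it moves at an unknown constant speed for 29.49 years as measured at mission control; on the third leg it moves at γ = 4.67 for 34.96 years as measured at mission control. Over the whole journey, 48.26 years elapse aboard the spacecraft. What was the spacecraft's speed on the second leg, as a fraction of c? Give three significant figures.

Leg 1: β = 0.458; γ = 1/√(1 − 0.458²) = 1/√0.7902 = 1.125; τ_1 = 24.99/1.125 = 22.21 years.
Leg 2: speed unknown; τ_2 = 29.49/γ_2.
Leg 3: γ = 4.67; τ_3 = 34.96/4.670 = 7.486 years.
Total proper time: 22.21 + τ_2 + 7.486 = 48.26, so τ_2 = 48.26 − 29.70 = 18.56 years.
γ_2 = 29.49/18.56 = 1.589; β = √(1 − 1/γ²) = √0.6039.

β = 0.777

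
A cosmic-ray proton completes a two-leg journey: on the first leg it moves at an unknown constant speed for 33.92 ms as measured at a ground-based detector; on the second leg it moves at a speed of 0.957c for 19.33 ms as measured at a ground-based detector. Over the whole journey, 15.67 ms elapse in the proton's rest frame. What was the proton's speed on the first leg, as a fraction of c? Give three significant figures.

Leg 1: speed unknown; τ_1 = 33.92/γ_1.
Leg 2: γ = 1/√(1 − 0.957²) = 1/√0.08415 = 3.447; τ_2 = 19.33/3.447 = 5.607 ms.
Total proper time: τ_1 + 5.607 = 15.67, so τ_1 = 15.67 − 5.607 = 10.06 ms.
γ_1 = 33.92/10.06 = 3.371; β = √(1 − 1/γ²) = √0.9120.

β = 0.955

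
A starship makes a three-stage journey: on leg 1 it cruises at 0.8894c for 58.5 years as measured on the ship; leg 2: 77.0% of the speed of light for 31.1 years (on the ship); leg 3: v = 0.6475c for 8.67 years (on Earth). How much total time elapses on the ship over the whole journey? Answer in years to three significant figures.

τ = 96.2 years

Leg 1: 58.5 years is already measured on the ship.
Leg 2: 31.1 years is already measured on the ship.
Leg 3: γ = 1/√(1 − 0.6475²) = 1/√0.5807 = 1.312; τ_3 = 8.67/1.312 = 6.607 years.
Total: 58.50 + 31.10 + 6.607 years.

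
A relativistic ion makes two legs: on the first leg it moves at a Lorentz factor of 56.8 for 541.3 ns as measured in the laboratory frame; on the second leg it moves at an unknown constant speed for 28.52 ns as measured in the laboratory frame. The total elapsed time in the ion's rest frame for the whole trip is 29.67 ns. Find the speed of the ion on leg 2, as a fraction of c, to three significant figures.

Leg 1: γ = 56.8; τ_1 = 541.3/56.80 = 9.530 ns.
Leg 2: speed unknown; τ_2 = 28.52/γ_2.
Total proper time: 9.530 + τ_2 = 29.67, so τ_2 = 29.67 − 9.530 = 20.14 ns.
γ_2 = 28.52/20.14 = 1.416; β = √(1 − 1/γ²) = √0.5013.

β = 0.708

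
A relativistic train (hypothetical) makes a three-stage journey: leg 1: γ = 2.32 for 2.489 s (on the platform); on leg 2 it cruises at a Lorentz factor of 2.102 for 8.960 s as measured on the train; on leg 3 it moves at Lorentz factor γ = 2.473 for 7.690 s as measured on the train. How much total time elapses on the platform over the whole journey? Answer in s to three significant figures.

Leg 1: 2.489 s is already measured on the platform.
Leg 2: γ = 2.102; Δt_2 = 2.102 × 8.960 = 18.83 s.
Leg 3: γ = 2.473; Δt_3 = 2.473 × 7.690 = 19.02 s.
Total: 2.489 + 18.83 + 19.02 s.

Δt = 40.3 s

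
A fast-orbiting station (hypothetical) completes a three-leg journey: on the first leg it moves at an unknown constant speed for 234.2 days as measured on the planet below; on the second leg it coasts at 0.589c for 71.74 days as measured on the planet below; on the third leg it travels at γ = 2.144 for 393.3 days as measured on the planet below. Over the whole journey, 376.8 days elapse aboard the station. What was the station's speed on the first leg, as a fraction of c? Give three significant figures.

β = 0.816

Leg 1: speed unknown; τ_1 = 234.2/γ_1.
Leg 2: γ = 1/√(1 − 0.589²) = 1/√0.6531 = 1.237; τ_2 = 71.74/1.237 = 57.98 days.
Leg 3: γ = 2.144; τ_3 = 393.3/2.144 = 183.4 days.
Total proper time: τ_1 + 57.98 + 183.4 = 376.8, so τ_1 = 376.8 − 241.4 = 135.4 days.
γ_1 = 234.2/135.4 = 1.730; β = √(1 − 1/γ²) = √0.6658.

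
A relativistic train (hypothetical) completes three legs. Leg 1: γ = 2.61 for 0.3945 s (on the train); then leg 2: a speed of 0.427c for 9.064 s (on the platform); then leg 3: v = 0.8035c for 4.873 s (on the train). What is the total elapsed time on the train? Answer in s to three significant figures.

Leg 1: 0.3945 s is already measured on the train.
Leg 2: γ = 1/√(1 − 0.427²) = 1/√0.8177 = 1.106; τ_2 = 9.064/1.106 = 8.196 s.
Leg 3: 4.873 s is already measured on the train.
Total: 0.3945 + 8.196 + 4.873 s.

τ = 13.5 s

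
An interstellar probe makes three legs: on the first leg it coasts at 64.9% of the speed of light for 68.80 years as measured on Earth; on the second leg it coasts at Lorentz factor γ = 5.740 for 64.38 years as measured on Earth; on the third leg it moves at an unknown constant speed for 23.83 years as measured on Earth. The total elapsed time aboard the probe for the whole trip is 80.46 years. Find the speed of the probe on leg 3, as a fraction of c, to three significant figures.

β = 0.705

Leg 1: β = 0.649; γ = 1/√(1 − 0.649²) = 1/√0.5788 = 1.314; τ_1 = 68.80/1.314 = 52.34 years.
Leg 2: γ = 5.740; τ_2 = 64.38/5.740 = 11.22 years.
Leg 3: speed unknown; τ_3 = 23.83/γ_3.
Total proper time: 52.34 + 11.22 + τ_3 = 80.46, so τ_3 = 80.46 − 63.56 = 16.90 years.
γ_3 = 23.83/16.90 = 1.410; β = √(1 − 1/γ²) = √0.4969.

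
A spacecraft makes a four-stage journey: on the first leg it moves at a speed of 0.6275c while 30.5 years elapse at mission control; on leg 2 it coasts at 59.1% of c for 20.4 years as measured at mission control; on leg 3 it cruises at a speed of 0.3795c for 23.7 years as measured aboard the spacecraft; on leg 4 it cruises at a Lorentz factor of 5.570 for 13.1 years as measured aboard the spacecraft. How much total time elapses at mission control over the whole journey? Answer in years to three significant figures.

Δt = 149 years

Leg 1: 30.5 years is already measured at mission control.
Leg 2: 20.4 years is already measured at mission control.
Leg 3: γ = 1/√(1 − 0.3795²) = 1/√0.8560 = 1.081; Δt_3 = 1.081 × 23.7 = 25.62 years.
Leg 4: γ = 5.570; Δt_4 = 5.570 × 13.1 = 72.97 years.
Total: 30.50 + 20.40 + 25.62 + 72.97 years.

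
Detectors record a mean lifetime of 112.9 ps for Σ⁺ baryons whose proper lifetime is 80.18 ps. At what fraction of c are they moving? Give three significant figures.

β = 0.704

γ = Δt/τ₀ = 112.9/80.18 = 1.408
β = √(1 − 1/γ²) = √(1 − 0.5044) = √0.4956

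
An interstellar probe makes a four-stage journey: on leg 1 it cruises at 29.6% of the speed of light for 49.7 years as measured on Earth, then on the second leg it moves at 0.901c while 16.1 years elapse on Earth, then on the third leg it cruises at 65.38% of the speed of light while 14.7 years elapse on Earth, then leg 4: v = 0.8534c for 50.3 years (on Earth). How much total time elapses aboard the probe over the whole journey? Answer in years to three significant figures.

Leg 1: β = 0.296; γ = 1/√(1 − 0.296²) = 1/√0.9124 = 1.047; τ_1 = 49.7/1.047 = 47.47 years.
Leg 2: γ = 1/√(1 − 0.901²) = 1/√0.1882 = 2.305; τ_2 = 16.1/2.305 = 6.984 years.
Leg 3: β = 0.6538; γ = 1/√(1 − 0.6538²) = 1/√0.5725 = 1.322; τ_3 = 14.7/1.322 = 11.12 years.
Leg 4: γ = 1/√(1 − 0.8534²) = 1/√0.2717 = 1.918; τ_4 = 50.3/1.918 = 26.22 years.
Total: 47.47 + 6.984 + 11.12 + 26.22 years.

τ = 91.8 years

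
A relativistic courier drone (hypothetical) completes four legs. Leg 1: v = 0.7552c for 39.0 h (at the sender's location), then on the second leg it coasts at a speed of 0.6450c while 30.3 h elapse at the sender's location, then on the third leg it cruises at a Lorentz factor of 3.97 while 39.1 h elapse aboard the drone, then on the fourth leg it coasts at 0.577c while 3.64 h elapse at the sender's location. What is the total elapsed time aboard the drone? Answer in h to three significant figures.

Leg 1: γ = 1/√(1 − 0.7552²) = 1/√0.4297 = 1.526; τ_1 = 39.0/1.526 = 25.56 h.
Leg 2: γ = 1/√(1 − 0.6450²) = 1/√0.5840 = 1.309; τ_2 = 30.3/1.309 = 23.15 h.
Leg 3: 39.1 h is already measured aboard the drone.
Leg 4: γ = 1/√(1 − 0.577²) = 1/√0.6671 = 1.224; τ_4 = 3.64/1.224 = 2.973 h.
Total: 25.56 + 23.15 + 39.10 + 2.973 h.

τ = 90.8 h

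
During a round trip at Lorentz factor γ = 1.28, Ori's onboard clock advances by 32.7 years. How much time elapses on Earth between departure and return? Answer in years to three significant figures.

Δt = 41.9 years

γ = 1.28
Earth-frame duration is the dilated interval: Δt = γτ = 1.280 × 32.7 years.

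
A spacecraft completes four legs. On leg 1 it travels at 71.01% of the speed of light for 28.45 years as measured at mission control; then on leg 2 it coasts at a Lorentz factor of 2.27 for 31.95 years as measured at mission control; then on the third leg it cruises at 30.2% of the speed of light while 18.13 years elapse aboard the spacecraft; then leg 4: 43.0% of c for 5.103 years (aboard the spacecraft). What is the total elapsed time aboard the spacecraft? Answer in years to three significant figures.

τ = 57.3 years

Leg 1: β = 0.7101; γ = 1/√(1 − 0.7101²) = 1/√0.4958 = 1.420; τ_1 = 28.45/1.420 = 20.03 years.
Leg 2: γ = 2.27; τ_2 = 31.95/2.270 = 14.07 years.
Leg 3: 18.13 years is already measured aboard the spacecraft.
Leg 4: 5.103 years is already measured aboard the spacecraft.
Total: 20.03 + 14.07 + 18.13 + 5.103 years.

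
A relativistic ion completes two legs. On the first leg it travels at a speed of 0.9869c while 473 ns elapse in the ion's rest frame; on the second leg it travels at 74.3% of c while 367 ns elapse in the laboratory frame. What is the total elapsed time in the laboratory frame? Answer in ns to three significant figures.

Δt = 3300 ns

Leg 1: γ = 1/√(1 − 0.9869²) = 1/√0.02603 = 6.198; Δt_1 = 6.198 × 473 = 2932 ns.
Leg 2: 367 ns is already measured in the laboratory frame.
Total: 2932 + 367.0 ns.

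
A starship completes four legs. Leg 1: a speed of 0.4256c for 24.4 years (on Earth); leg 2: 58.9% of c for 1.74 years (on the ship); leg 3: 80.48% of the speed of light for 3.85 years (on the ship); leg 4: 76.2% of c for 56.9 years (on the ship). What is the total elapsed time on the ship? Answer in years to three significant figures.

Leg 1: γ = 1/√(1 − 0.4256²) = 1/√0.8189 = 1.105; τ_1 = 24.4/1.105 = 22.08 years.
Leg 2: 1.74 years is already measured on the ship.
Leg 3: 3.85 years is already measured on the ship.
Leg 4: 56.9 years is already measured on the ship.
Total: 22.08 + 1.740 + 3.850 + 56.90 years.

τ = 84.6 years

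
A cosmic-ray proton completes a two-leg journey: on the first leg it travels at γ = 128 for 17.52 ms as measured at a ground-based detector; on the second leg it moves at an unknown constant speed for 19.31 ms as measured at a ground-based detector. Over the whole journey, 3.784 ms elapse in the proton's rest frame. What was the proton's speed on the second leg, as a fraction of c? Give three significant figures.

β = 0.982

Leg 1: γ = 128; τ_1 = 17.52/128.0 = 0.1369 ms.
Leg 2: speed unknown; τ_2 = 19.31/γ_2.
Total proper time: 0.1369 + τ_2 = 3.784, so τ_2 = 3.784 − 0.1369 = 3.647 ms.
γ_2 = 19.31/3.647 = 5.295; β = √(1 − 1/γ²) = √0.9643.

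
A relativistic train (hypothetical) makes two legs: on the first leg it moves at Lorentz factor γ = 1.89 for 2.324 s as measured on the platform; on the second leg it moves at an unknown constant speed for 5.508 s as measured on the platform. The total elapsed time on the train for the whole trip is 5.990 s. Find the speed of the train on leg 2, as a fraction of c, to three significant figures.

Leg 1: γ = 1.89; τ_1 = 2.324/1.890 = 1.230 s.
Leg 2: speed unknown; τ_2 = 5.508/γ_2.
Total proper time: 1.230 + τ_2 = 5.990, so τ_2 = 5.990 − 1.230 = 4.760 s.
γ_2 = 5.508/4.760 = 1.157; β = √(1 − 1/γ²) = √0.2530.

β = 0.503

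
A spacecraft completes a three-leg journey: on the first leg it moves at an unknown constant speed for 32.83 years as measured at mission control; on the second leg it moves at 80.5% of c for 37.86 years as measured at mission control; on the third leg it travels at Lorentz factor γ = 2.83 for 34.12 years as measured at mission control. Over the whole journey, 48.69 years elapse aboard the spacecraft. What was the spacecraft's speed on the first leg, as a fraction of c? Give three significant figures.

Leg 1: speed unknown; τ_1 = 32.83/γ_1.
Leg 2: β = 0.805; γ = 1/√(1 − 0.805²) = 1/√0.3520 = 1.686; τ_2 = 37.86/1.686 = 22.46 years.
Leg 3: γ = 2.83; τ_3 = 34.12/2.830 = 12.06 years.
Total proper time: τ_1 + 22.46 + 12.06 = 48.69, so τ_1 = 48.69 − 34.52 = 14.17 years.
γ_1 = 32.83/14.17 = 2.317; β = √(1 − 1/γ²) = √0.8137.

β = 0.902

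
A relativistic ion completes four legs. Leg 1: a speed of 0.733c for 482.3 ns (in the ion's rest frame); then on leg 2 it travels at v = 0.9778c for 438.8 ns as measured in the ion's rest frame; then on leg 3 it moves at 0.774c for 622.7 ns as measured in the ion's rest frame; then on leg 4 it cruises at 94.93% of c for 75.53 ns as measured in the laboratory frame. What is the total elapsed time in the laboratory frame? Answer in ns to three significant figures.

Δt = 3860 ns

Leg 1: γ = 1/√(1 − 0.733²) = 1/√0.4627 = 1.470; Δt_1 = 1.470 × 482.3 = 709.0 ns.
Leg 2: γ = 1/√(1 − 0.9778²) = 1/√0.04391 = 4.772; Δt_2 = 4.772 × 438.8 = 2094 ns.
Leg 3: γ = 1/√(1 − 0.774²) = 1/√0.4009 = 1.579; Δt_3 = 1.579 × 622.7 = 983.4 ns.
Leg 4: 75.53 ns is already measured in the laboratory frame.
Total: 709.0 + 2094 + 983.4 + 75.53 ns.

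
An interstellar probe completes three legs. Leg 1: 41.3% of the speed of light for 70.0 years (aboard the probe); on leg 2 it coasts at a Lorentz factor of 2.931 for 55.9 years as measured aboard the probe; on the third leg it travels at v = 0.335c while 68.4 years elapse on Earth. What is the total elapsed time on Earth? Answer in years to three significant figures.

Δt = 309 years

Leg 1: β = 0.413; γ = 1/√(1 − 0.413²) = 1/√0.8294 = 1.098; Δt_1 = 1.098 × 70.0 = 76.86 years.
Leg 2: γ = 2.931; Δt_2 = 2.931 × 55.9 = 163.8 years.
Leg 3: 68.4 years is already measured on Earth.
Total: 76.86 + 163.8 + 68.40 years.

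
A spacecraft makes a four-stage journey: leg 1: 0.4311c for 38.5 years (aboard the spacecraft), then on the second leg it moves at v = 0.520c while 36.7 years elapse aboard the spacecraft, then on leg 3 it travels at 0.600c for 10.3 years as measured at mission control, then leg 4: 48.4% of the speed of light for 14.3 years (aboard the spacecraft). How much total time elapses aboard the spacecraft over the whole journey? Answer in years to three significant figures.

Leg 1: 38.5 years is already measured aboard the spacecraft.
Leg 2: 36.7 years is already measured aboard the spacecraft.
Leg 3: γ = 1/√(1 − 0.600²) = 5/4 = 1.250; τ_3 = 10.3/1.250 = 8.240 years.
Leg 4: 14.3 years is already measured aboard the spacecraft.
Total: 38.50 + 36.70 + 8.240 + 14.30 years.

τ = 97.7 years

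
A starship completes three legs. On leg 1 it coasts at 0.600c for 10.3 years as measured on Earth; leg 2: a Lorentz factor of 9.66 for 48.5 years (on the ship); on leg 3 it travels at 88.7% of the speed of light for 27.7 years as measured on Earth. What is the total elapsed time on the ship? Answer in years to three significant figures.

τ = 69.5 years

Leg 1: γ = 1/√(1 − 0.600²) = 5/4 = 1.250; τ_1 = 10.3/1.250 = 8.240 years.
Leg 2: 48.5 years is already measured on the ship.
Leg 3: β = 0.887; γ = 1/√(1 − 0.887²) = 1/√0.2132 = 2.166; τ_3 = 27.7/2.166 = 12.79 years.
Total: 8.240 + 48.50 + 12.79 years.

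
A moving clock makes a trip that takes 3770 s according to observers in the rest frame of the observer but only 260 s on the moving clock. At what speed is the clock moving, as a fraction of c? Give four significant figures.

The proper time is measured on the moving clock (both events occur at the clock's location); Δt is measured in the rest frame of the observer. γ = Δt/τ = 3770/260 = 14.50.
β = √(1 − 1/γ²) = √(1 − 0.004756) = √0.9952

β = 0.9976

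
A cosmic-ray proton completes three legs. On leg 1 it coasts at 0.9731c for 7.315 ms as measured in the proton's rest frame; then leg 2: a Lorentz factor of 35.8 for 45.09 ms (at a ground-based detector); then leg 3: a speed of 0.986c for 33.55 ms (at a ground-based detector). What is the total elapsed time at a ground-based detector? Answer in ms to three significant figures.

Leg 1: γ = 1/√(1 − 0.9731²) = 1/√0.05308 = 4.341; Δt_1 = 4.341 × 7.315 = 31.75 ms.
Leg 2: 45.09 ms is already measured at a ground-based detector.
Leg 3: 33.55 ms is already measured at a ground-based detector.
Total: 31.75 + 45.09 + 33.55 ms.

Δt = 110 ms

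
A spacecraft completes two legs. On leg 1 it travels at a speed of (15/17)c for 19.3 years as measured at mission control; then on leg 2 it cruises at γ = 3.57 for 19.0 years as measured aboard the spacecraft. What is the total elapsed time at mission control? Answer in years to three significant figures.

Leg 1: 19.3 years is already measured at mission control.
Leg 2: γ = 3.57; Δt_2 = 3.570 × 19.0 = 67.83 years.
Total: 19.30 + 67.83 years.

Δt = 87.1 years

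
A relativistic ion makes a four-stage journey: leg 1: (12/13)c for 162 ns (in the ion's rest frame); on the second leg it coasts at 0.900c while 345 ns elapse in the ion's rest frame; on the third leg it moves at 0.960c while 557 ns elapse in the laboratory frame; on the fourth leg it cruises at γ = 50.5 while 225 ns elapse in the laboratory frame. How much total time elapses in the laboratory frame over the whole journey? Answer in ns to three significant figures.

Leg 1: γ = 1/√(1 − (12/13)²) = 13/5 = 2.600; Δt_1 = 2.600 × 162 = 421.2 ns.
Leg 2: γ = 1/√(1 − 0.900²) = 1/√0.1900 = 2.294; Δt_2 = 2.294 × 345 = 791.5 ns.
Leg 3: 557 ns is already measured in the laboratory frame.
Leg 4: 225 ns is already measured in the laboratory frame.
Total: 421.2 + 791.5 + 557.0 + 225.0 ns.

Δt = 1990 ns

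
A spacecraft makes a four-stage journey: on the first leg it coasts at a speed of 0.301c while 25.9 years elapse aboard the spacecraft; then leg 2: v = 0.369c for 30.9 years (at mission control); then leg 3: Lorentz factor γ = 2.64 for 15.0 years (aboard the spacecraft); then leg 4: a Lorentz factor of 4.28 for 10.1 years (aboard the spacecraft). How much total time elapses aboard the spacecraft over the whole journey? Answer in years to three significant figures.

Leg 1: 25.9 years is already measured aboard the spacecraft.
Leg 2: γ = 1/√(1 − 0.369²) = 1/√0.8638 = 1.076; τ_2 = 30.9/1.076 = 28.72 years.
Leg 3: 15.0 years is already measured aboard the spacecraft.
Leg 4: 10.1 years is already measured aboard the spacecraft.
Total: 25.90 + 28.72 + 15.00 + 10.10 years.

τ = 79.7 years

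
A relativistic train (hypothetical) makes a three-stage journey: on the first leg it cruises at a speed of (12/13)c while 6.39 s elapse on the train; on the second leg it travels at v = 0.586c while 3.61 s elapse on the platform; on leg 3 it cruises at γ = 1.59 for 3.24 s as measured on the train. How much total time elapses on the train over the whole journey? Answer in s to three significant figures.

τ = 12.6 s

Leg 1: 6.39 s is already measured on the train.
Leg 2: γ = 1/√(1 − 0.586²) = 1/√0.6566 = 1.234; τ_2 = 3.61/1.234 = 2.925 s.
Leg 3: 3.24 s is already measured on the train.
Total: 6.390 + 2.925 + 3.240 s.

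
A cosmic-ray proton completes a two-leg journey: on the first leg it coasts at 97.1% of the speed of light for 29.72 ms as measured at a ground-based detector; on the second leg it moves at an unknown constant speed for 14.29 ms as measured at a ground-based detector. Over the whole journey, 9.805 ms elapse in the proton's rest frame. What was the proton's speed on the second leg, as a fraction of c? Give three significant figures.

β = 0.982

Leg 1: β = 0.971; γ = 1/√(1 − 0.971²) = 1/√0.05716 = 4.183; τ_1 = 29.72/4.183 = 7.105 ms.
Leg 2: speed unknown; τ_2 = 14.29/γ_2.
Total proper time: 7.105 + τ_2 = 9.805, so τ_2 = 9.805 − 7.105 = 2.700 ms.
γ_2 = 14.29/2.700 = 5.293; β = √(1 − 1/γ²) = √0.9643.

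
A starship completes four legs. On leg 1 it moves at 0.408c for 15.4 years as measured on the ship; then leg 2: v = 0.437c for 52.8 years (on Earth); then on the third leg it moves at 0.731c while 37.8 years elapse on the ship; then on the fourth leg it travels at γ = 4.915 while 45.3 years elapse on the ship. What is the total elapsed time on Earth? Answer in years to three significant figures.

Δt = 348 years

Leg 1: γ = 1/√(1 − 0.408²) = 1/√0.8335 = 1.095; Δt_1 = 1.095 × 15.4 = 16.87 years.
Leg 2: 52.8 years is already measured on Earth.
Leg 3: γ = 1/√(1 − 0.731²) = 1/√0.4656 = 1.465; Δt_3 = 1.465 × 37.8 = 55.39 years.
Leg 4: γ = 4.915; Δt_4 = 4.915 × 45.3 = 222.6 years.
Total: 16.87 + 52.80 + 55.39 + 222.6 years.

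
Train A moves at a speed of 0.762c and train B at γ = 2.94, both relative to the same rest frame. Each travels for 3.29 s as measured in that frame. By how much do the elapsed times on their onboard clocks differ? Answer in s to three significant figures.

|τ_A − τ_B| = 1.01 s

A: γ = 1/√(1 − 0.762²) = 1/√0.4194 = 1.544; τ_A = 3.29/1.544 = 2.131 s.
B: γ = 2.94; τ_B = 3.29/2.940 = 1.119 s.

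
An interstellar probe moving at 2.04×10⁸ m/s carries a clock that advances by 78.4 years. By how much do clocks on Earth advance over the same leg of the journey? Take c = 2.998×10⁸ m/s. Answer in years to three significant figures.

β = 2.04×10⁸/2.998×10⁸ = 0.6805; γ = 1/√(1 − 0.6805²) = 1.365
The interval measured aboard the probe is the proper time (both events occur at the same place in that frame); the lab-frame interval is Δt = γτ = 1.365 × 78.4 years.

Δt = 107 years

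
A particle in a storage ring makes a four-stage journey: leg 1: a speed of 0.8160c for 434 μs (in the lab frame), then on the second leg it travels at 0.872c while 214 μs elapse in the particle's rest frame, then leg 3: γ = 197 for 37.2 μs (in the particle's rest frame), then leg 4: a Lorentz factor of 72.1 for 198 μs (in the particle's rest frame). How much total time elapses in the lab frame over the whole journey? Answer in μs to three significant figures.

Δt = 2.25×10⁴ μs

Leg 1: 434 μs is already measured in the lab frame.
Leg 2: γ = 1/√(1 − 0.872²) = 1/√0.2396 = 2.043; Δt_2 = 2.043 × 214 = 437.2 μs.
Leg 3: γ = 197; Δt_3 = 197.0 × 37.2 = 7328 μs.
Leg 4: γ = 72.1; Δt_4 = 72.10 × 198 = 1.428×10⁴ μs.
Total: 434.0 + 437.2 + 7328 + 1.428×10⁴ μs.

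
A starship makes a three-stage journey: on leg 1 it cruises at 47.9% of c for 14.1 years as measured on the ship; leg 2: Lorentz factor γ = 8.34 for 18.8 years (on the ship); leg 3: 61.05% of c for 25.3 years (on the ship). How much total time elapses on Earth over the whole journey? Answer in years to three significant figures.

Δt = 205 years

Leg 1: β = 0.479; γ = 1/√(1 − 0.479²) = 1/√0.7706 = 1.139; Δt_1 = 1.139 × 14.1 = 16.06 years.
Leg 2: γ = 8.34; Δt_2 = 8.340 × 18.8 = 156.8 years.
Leg 3: β = 0.6105; γ = 1/√(1 − 0.6105²) = 1/√0.6273 = 1.263; Δt_3 = 1.263 × 25.3 = 31.94 years.
Total: 16.06 + 156.8 + 31.94 years.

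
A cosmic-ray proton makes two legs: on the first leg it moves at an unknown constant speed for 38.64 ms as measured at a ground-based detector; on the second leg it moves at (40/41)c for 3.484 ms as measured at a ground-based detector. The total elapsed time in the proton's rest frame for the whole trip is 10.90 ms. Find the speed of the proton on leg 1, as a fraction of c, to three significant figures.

β = 0.965

Leg 1: speed unknown; τ_1 = 38.64/γ_1.
Leg 2: γ = 1/√(1 − (40/41)²) = 41/9 ≈ 4.556; τ_2 = 3.484/4.556 = 0.7648 ms.
Total proper time: τ_1 + 0.7648 = 10.90, so τ_1 = 10.90 − 0.7648 = 10.14 ms.
γ_1 = 38.64/10.14 = 3.812; β = √(1 − 1/γ²) = √0.9312.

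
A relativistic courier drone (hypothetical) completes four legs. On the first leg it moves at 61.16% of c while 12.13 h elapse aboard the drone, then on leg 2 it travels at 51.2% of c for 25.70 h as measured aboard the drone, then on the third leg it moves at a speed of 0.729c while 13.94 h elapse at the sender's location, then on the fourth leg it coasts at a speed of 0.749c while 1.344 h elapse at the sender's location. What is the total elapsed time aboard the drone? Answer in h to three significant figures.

Leg 1: 12.13 h is already measured aboard the drone.
Leg 2: 25.70 h is already measured aboard the drone.
Leg 3: γ = 1/√(1 − 0.729²) = 1/√0.4686 = 1.461; τ_3 = 13.94/1.461 = 9.542 h.
Leg 4: γ = 1/√(1 − 0.749²) = 1/√0.4390 = 1.509; τ_4 = 1.344/1.509 = 0.8905 h.
Total: 12.13 + 25.70 + 9.542 + 0.8905 h.

τ = 48.3 h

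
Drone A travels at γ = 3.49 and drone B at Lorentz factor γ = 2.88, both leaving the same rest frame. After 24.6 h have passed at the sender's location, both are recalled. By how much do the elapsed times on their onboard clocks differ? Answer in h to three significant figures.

|τ_A − τ_B| = 1.49 h

A: γ = 3.49; τ_A = 24.6/3.490 = 7.049 h.
B: γ = 2.88; τ_B = 24.6/2.880 = 8.542 h.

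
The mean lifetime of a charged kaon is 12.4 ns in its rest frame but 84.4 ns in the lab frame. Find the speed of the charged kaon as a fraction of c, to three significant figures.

γ = Δt/τ₀ = 84.4/12.4 = 6.806
β = √(1 − 1/γ²) = √(1 − 0.02159) = √0.9784

β = 0.989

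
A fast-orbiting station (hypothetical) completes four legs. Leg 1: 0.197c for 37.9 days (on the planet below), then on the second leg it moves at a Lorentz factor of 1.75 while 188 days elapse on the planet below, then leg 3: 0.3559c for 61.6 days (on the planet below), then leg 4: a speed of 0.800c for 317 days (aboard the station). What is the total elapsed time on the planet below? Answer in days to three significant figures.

Δt = 816 days

Leg 1: 37.9 days is already measured on the planet below.
Leg 2: 188 days is already measured on the planet below.
Leg 3: 61.6 days is already measured on the planet below.
Leg 4: γ = 1/√(1 − 0.800²) = 1/√0.3600 = 1.667; Δt_4 = 1.667 × 317 = 528.3 days.
Total: 37.90 + 188.0 + 61.60 + 528.3 days.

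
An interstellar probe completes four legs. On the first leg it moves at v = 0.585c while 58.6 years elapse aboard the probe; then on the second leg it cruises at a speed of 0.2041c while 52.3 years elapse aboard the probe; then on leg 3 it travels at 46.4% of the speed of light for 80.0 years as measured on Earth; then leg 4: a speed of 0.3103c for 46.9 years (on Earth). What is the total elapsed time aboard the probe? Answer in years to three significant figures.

τ = 226 years

Leg 1: 58.6 years is already measured aboard the probe.
Leg 2: 52.3 years is already measured aboard the probe.
Leg 3: β = 0.464; γ = 1/√(1 − 0.464²) = 1/√0.7847 = 1.129; τ_3 = 80.0/1.129 = 70.87 years.
Leg 4: γ = 1/√(1 − 0.3103²) = 1/√0.9037 = 1.052; τ_4 = 46.9/1.052 = 44.58 years.
Total: 58.60 + 52.30 + 70.87 + 44.58 years.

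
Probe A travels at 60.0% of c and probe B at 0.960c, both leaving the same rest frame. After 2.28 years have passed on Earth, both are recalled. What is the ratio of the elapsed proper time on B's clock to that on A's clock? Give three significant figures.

τ_B/τ_A = 0.350

A: β = 0.600; γ = 1/√(1 − 0.600²) = 1/√0.6400 = 1.250. B: γ = 1/√(1 − 0.960²) = 25/7 ≈ 3.571.
τ_A/τ_B = γ_B/γ_A = 3.571/1.250 = 2.857, so τ_B/τ_A = 0.3500.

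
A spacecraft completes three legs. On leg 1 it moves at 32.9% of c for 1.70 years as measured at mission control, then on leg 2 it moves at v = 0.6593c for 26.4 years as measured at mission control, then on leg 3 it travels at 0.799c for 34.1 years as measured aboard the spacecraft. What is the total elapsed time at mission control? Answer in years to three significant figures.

Δt = 84.8 years

Leg 1: 1.70 years is already measured at mission control.
Leg 2: 26.4 years is already measured at mission control.
Leg 3: γ = 1/√(1 − 0.799²) = 1/√0.3616 = 1.663; Δt_3 = 1.663 × 34.1 = 56.71 years.
Total: 1.700 + 26.40 + 56.71 years.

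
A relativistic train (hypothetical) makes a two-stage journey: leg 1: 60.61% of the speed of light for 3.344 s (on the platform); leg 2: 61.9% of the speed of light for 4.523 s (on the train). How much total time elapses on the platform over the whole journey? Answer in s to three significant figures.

Δt = 9.10 s

Leg 1: 3.344 s is already measured on the platform.
Leg 2: β = 0.619; γ = 1/√(1 − 0.619²) = 1/√0.6168 = 1.273; Δt_2 = 1.273 × 4.523 = 5.759 s.
Total: 3.344 + 5.759 s.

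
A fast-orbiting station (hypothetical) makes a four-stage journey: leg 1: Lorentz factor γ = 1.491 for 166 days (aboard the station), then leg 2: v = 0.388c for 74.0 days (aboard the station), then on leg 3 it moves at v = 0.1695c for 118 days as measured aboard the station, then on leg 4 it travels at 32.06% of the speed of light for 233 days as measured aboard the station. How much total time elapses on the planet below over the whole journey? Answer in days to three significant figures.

Δt = 694 days

Leg 1: γ = 1.491; Δt_1 = 1.491 × 166 = 247.5 days.
Leg 2: γ = 1/√(1 − 0.388²) = 1/√0.8495 = 1.085; Δt_2 = 1.085 × 74.0 = 80.29 days.
Leg 3: γ = 1/√(1 − 0.1695²) = 1/√0.9713 = 1.015; Δt_3 = 1.015 × 118 = 119.7 days.
Leg 4: β = 0.3206; γ = 1/√(1 − 0.3206²) = 1/√0.8972 = 1.056; Δt_4 = 1.056 × 233 = 246.0 days.
Total: 247.5 + 80.29 + 119.7 + 246.0 days.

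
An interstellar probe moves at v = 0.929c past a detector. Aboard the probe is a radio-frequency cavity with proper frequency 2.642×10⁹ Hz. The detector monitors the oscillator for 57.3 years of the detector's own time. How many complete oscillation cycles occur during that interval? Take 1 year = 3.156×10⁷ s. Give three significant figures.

γ = 1/√(1 − 0.929²) = 1/√0.1370 = 2.702
During 57.3 years of lab time, the oscillator's proper time advances by τ = Δt/γ = 57.3/2.702 = 21.21 years = 6.692×10⁸ s.
N = f × τ = 2.642×10⁹ × 6.692×10⁸ = 1.768×10¹⁸.

N = 1.77×10¹⁸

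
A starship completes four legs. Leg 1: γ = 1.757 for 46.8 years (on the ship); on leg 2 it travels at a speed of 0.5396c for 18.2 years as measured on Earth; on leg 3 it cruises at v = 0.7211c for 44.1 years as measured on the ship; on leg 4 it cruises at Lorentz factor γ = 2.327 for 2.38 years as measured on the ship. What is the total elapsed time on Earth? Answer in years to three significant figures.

Leg 1: γ = 1.757; Δt_1 = 1.757 × 46.8 = 82.23 years.
Leg 2: 18.2 years is already measured on Earth.
Leg 3: γ = 1/√(1 − 0.7211²) = 1/√0.4800 = 1.443; Δt_3 = 1.443 × 44.1 = 63.65 years.
Leg 4: γ = 2.327; Δt_4 = 2.327 × 2.38 = 5.538 years.
Total: 82.23 + 18.20 + 63.65 + 5.538 years.

Δt = 170 years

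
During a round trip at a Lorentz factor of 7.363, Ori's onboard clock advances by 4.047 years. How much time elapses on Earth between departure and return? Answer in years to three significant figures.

Δt = 29.8 years

γ = 7.363
Earth-frame duration is the dilated interval: Δt = γτ = 7.363 × 4.047 years.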